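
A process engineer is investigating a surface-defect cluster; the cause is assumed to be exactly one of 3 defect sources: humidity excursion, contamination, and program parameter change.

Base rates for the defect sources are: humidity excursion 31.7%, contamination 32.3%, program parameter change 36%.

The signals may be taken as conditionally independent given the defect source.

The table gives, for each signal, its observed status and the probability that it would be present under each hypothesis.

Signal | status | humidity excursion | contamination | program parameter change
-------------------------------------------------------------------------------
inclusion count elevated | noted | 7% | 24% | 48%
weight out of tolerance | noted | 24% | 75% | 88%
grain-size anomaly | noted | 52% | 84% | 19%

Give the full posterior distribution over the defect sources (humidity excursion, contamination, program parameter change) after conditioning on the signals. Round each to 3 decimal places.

0.034, 0.607, 0.359

By Bayes' rule with conditional independence, the unnormalized weight for each hypothesis is prior × ∏ likelihoods:
  humidity excursion: 0.317 × 0.07 × 0.24 × 0.52 = 0.0027693
  contamination: 0.323 × 0.24 × 0.75 × 0.84 = 0.048838
  program parameter change: 0.360 × 0.48 × 0.88 × 0.19 = 0.028892
Marginal likelihood of the evidence = 0.080499.
P(humidity excursion | evidence) = 0.0027693 / 0.080499 ≈ 0.034
P(contamination | evidence) = 0.048838 / 0.080499 ≈ 0.607
P(program parameter change | evidence) = 0.028892 / 0.080499 ≈ 0.359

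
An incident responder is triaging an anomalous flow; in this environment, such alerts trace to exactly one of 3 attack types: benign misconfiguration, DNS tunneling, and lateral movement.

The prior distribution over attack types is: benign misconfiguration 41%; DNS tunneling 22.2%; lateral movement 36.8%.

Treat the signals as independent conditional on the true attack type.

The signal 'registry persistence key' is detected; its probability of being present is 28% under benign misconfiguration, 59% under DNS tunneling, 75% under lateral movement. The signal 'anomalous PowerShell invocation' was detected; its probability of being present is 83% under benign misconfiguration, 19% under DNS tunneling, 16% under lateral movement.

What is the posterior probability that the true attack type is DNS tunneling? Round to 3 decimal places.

Multiply each prior by the joint likelihood of the signal pattern:
  benign misconfiguration: 0.410 × 0.28 × 0.83 = 0.095284
  DNS tunneling: 0.222 × 0.59 × 0.19 = 0.024886
  lateral movement: 0.368 × 0.75 × 0.16 = 0.04416
The unnormalized weights sum to 0.16433.
P(DNS tunneling | evidence) = 0.024886 / 0.16433 ≈ 0.151.

0.151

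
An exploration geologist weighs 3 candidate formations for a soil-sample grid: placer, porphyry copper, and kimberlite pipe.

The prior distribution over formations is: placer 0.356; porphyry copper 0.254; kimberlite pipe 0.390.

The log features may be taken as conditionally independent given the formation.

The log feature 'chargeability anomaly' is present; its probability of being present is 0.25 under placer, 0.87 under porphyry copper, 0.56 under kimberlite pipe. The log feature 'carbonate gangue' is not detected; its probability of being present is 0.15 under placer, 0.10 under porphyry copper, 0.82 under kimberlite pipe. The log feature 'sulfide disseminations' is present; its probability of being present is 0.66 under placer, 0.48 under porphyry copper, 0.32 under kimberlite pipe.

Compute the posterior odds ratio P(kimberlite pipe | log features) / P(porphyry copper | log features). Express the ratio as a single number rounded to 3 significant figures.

Unnormalized posterior weight (prior times the log feature likelihoods) for each of the two hypotheses (using 1 − P(present | H) for each absent log feature):
  kimberlite pipe: 0.390 × 0.56 × (1 − 0.82) × 0.32 = 0.01258
  porphyry copper: 0.254 × 0.87 × (1 − 0.10) × 0.48 = 0.095463
Odds(kimberlite pipe : porphyry copper) = 0.01258 / 0.095463 ≈ 0.132.

0.132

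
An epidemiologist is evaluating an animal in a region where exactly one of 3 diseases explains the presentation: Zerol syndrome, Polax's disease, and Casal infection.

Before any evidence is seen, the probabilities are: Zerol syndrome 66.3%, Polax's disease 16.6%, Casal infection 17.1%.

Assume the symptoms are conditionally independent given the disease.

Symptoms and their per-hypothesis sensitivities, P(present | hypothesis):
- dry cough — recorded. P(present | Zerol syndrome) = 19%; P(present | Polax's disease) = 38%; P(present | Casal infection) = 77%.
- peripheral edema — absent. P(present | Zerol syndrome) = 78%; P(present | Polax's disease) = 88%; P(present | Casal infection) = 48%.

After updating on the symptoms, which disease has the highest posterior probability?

By Bayes' rule with conditional independence, the unnormalized weight for each hypothesis is prior × ∏ likelihoods (using 1 − P(present | H) for each absent symptom):
  Zerol syndrome: 0.663 × 0.19 × (1 − 0.78) = 0.027713
  Polax's disease: 0.166 × 0.38 × (1 − 0.88) = 0.0075696
  Casal infection: 0.171 × 0.77 × (1 − 0.48) = 0.068468
Normalizing constant Z = 0.027713 + 0.0075696 + 0.068468 = 0.10375.
P(Zerol syndrome | evidence) ≈ 0.027713 / 0.10375 ≈ 0.267
P(Polax's disease | evidence) ≈ 0.0075696 / 0.10375 ≈ 0.073
P(Casal infection | evidence) ≈ 0.068468 / 0.10375 ≈ 0.660
The largest is 0.660, so Casal infection is most probable.

Casal infection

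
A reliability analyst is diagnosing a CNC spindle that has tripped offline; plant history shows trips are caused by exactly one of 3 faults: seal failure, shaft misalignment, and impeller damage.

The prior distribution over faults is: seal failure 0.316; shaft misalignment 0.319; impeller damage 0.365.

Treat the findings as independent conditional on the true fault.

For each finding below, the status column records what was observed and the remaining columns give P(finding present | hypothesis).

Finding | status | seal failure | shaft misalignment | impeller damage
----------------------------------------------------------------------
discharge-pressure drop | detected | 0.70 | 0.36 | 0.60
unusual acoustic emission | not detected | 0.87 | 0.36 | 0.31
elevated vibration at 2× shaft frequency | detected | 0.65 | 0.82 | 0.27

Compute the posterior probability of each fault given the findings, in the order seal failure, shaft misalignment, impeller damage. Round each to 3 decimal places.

Multiply each prior by the joint likelihood of the evidence pattern (using 1 − P(present | H) for each absent finding):
  seal failure: 0.316 × 0.70 × (1 − 0.87) × 0.65 = 0.018691
  shaft misalignment: 0.319 × 0.36 × (1 − 0.36) × 0.82 = 0.060268
  impeller damage: 0.365 × 0.60 × (1 − 0.31) × 0.27 = 0.0408
Marginal likelihood of the evidence = 0.11976.
P(seal failure | evidence) = 0.018691 / 0.11976 ≈ 0.156
P(shaft misalignment | evidence) = 0.060268 / 0.11976 ≈ 0.503
P(impeller damage | evidence) = 0.0408 / 0.11976 ≈ 0.341

0.156, 0.503, 0.341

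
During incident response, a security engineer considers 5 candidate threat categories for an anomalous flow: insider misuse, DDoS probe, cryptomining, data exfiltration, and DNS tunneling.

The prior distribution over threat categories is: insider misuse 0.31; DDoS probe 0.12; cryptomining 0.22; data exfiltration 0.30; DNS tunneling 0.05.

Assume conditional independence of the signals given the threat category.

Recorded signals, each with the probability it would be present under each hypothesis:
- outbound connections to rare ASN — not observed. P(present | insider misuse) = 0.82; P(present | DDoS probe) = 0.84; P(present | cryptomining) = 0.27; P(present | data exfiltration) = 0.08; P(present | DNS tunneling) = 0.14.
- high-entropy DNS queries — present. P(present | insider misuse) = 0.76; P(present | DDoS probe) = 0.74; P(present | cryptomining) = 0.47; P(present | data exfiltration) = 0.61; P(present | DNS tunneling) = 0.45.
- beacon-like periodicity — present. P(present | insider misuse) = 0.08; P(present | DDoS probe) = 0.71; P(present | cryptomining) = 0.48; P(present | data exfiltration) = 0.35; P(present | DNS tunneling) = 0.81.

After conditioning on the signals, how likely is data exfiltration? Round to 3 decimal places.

For each hypothesis, the unnormalized posterior weight is prior × product of the signal likelihoods (using 1 − P(present | H) for each absent signal):
  insider misuse: 0.31 × (1 − 0.82) × 0.76 × 0.08 = 0.0033926
  DDoS probe: 0.12 × (1 − 0.84) × 0.74 × 0.71 = 0.010088
  cryptomining: 0.22 × (1 − 0.27) × 0.47 × 0.48 = 0.036231
  data exfiltration: 0.30 × (1 − 0.08) × 0.61 × 0.35 = 0.058926
  DNS tunneling: 0.05 × (1 − 0.14) × 0.45 × 0.81 = 0.015674
Marginal likelihood of the evidence = 0.12431.
P(data exfiltration | evidence) = 0.058926 / 0.12431 ≈ 0.474.

0.474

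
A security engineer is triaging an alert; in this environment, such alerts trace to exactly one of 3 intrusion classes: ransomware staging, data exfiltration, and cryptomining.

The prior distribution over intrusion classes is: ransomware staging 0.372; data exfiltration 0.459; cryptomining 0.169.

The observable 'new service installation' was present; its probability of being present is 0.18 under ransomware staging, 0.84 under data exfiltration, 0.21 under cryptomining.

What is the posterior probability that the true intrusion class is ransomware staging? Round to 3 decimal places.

0.137

For each hypothesis, the unnormalized posterior weight is prior × likelihood:
  ransomware staging: 0.372 × 0.18 = 0.06696
  data exfiltration: 0.459 × 0.84 = 0.38556
  cryptomining: 0.169 × 0.21 = 0.03549
Normalizing constant Z = 0.06696 + 0.38556 + 0.03549 = 0.48801.
P(ransomware staging | evidence) = 0.06696 / 0.48801 ≈ 0.137.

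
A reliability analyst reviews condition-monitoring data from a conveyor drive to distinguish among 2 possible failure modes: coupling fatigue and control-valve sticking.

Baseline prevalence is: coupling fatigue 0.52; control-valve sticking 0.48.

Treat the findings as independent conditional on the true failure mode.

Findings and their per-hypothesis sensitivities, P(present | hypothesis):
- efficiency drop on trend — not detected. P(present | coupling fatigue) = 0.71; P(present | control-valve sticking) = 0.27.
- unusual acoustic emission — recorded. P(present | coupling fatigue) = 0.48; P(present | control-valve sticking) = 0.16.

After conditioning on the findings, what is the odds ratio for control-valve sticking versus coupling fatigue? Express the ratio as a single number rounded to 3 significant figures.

0.775

The normalizing constant cancels in an odds ratio, so compute prior × likelihood for the two hypotheses only (using 1 − P(present | H) for each absent finding):
  control-valve sticking: 0.48 × (1 − 0.27) × 0.16 = 0.056064
  coupling fatigue: 0.52 × (1 − 0.71) × 0.48 = 0.072384
Posterior odds = 0.056064 / 0.072384 ≈ 0.775.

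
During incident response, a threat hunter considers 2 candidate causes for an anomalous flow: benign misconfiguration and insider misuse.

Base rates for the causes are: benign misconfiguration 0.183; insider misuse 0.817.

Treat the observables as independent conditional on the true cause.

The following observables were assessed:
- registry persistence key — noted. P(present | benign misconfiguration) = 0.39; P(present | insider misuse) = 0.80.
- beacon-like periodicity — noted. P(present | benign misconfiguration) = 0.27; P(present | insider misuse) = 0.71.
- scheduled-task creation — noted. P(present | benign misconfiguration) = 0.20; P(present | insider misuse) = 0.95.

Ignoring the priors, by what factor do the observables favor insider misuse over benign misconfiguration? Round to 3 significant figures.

25.6

Joint likelihood of the observable pattern under each hypothesis:
  insider misuse: 0.80 × 0.71 × 0.95 = 0.5396
  benign misconfiguration: 0.39 × 0.27 × 0.20 = 0.02106
Bayes factor = 0.5396 / 0.02106 ≈ 25.6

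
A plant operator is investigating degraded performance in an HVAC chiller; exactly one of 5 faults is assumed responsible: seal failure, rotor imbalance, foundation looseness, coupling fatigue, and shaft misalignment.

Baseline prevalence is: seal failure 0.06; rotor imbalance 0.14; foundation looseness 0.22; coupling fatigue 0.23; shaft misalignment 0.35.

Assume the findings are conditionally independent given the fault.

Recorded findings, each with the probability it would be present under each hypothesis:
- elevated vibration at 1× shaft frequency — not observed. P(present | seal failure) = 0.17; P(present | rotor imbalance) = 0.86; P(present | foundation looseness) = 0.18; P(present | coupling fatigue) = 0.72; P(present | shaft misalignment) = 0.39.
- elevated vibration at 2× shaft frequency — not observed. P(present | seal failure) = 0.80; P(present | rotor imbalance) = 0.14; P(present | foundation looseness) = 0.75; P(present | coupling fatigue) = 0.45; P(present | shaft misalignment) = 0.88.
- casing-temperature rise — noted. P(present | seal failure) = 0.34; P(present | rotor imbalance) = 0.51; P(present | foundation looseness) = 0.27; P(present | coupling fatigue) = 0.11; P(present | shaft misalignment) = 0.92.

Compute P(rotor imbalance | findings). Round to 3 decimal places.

0.167

By Bayes' rule with conditional independence, the unnormalized weight for each hypothesis is prior × ∏ likelihoods (using 1 − P(present | H) for each absent finding):
  seal failure: 0.06 × (1 − 0.17) × (1 − 0.80) × 0.34 = 0.0033864
  rotor imbalance: 0.14 × (1 − 0.86) × (1 − 0.14) × 0.51 = 0.0085966
  foundation looseness: 0.22 × (1 − 0.18) × (1 − 0.75) × 0.27 = 0.012177
  coupling fatigue: 0.23 × (1 − 0.72) × (1 − 0.45) × 0.11 = 0.0038962
  shaft misalignment: 0.35 × (1 − 0.39) × (1 − 0.88) × 0.92 = 0.02357
Marginal likelihood of the evidence = 0.051627.
P(rotor imbalance | evidence) = 0.0085966 / 0.051627 ≈ 0.167.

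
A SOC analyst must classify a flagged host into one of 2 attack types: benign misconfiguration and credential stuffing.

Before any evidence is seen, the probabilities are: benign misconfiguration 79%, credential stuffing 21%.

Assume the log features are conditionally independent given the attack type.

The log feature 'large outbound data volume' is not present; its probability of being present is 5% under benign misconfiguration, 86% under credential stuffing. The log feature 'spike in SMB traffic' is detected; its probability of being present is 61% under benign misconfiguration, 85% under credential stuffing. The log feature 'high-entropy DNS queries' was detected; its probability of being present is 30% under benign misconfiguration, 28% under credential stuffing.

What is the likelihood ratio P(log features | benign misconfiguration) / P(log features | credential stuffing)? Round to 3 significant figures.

Take the product of per-log feature likelihoods under each hypothesis (using 1 − P(present | H) for each absent log feature), then divide.
  benign misconfiguration: (1 − 0.05) × 0.61 × 0.30 = 0.17385
  credential stuffing: (1 − 0.86) × 0.85 × 0.28 = 0.03332
Bayes factor = 0.17385 / 0.03332 ≈ 5.22

5.22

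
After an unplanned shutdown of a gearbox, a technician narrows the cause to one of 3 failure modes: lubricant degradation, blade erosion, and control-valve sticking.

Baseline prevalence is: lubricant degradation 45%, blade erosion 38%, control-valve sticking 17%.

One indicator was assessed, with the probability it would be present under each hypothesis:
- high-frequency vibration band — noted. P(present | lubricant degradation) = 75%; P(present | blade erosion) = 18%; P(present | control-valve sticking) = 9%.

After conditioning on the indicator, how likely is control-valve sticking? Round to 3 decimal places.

For each hypothesis, the unnormalized posterior weight is prior × likelihood:
  lubricant degradation: 0.45 × 0.75 = 0.3375
  blade erosion: 0.38 × 0.18 = 0.0684
  control-valve sticking: 0.17 × 0.09 = 0.0153
Marginal likelihood of the evidence = 0.4212.
P(control-valve sticking | evidence) = 0.0153 / 0.4212 ≈ 0.036.

0.036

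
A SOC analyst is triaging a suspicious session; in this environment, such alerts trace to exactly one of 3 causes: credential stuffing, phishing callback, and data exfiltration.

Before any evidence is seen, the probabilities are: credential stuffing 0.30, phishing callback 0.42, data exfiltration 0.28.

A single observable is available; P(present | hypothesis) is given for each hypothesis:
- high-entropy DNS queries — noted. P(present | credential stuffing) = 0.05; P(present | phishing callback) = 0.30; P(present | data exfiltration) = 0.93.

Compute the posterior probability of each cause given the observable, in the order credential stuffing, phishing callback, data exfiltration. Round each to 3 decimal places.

By Bayes' rule, the unnormalized weight for each hypothesis is prior × likelihood:
  credential stuffing: 0.30 × 0.05 = 0.015
  phishing callback: 0.42 × 0.30 = 0.126
  data exfiltration: 0.28 × 0.93 = 0.2604
Normalizing constant Z = 0.015 + 0.126 + 0.2604 = 0.4014.
P(credential stuffing | evidence) = 0.015 / 0.4014 ≈ 0.037
P(phishing callback | evidence) = 0.126 / 0.4014 ≈ 0.314
P(data exfiltration | evidence) = 0.2604 / 0.4014 ≈ 0.649

0.037, 0.314, 0.649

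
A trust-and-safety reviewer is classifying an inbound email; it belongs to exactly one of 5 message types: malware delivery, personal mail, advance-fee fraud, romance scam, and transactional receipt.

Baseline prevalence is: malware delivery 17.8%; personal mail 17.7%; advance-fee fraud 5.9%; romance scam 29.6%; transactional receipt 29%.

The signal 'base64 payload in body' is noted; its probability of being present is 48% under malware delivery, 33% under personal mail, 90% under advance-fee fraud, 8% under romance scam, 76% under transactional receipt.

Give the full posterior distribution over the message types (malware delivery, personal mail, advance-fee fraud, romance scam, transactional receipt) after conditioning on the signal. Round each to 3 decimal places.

0.194, 0.132, 0.120, 0.054, 0.500

Multiply each prior by the likelihood of the signal:
  malware delivery: 0.178 × 0.48 = 0.08544
  personal mail: 0.177 × 0.33 = 0.05841
  advance-fee fraud: 0.059 × 0.90 = 0.0531
  romance scam: 0.296 × 0.08 = 0.02368
  transactional receipt: 0.290 × 0.76 = 0.2204
The unnormalized weights sum to 0.44103.
P(malware delivery | evidence) = 0.08544 / 0.44103 ≈ 0.194
P(personal mail | evidence) = 0.05841 / 0.44103 ≈ 0.132
P(advance-fee fraud | evidence) = 0.0531 / 0.44103 ≈ 0.120
P(romance scam | evidence) = 0.02368 / 0.44103 ≈ 0.054
P(transactional receipt | evidence) = 0.2204 / 0.44103 ≈ 0.500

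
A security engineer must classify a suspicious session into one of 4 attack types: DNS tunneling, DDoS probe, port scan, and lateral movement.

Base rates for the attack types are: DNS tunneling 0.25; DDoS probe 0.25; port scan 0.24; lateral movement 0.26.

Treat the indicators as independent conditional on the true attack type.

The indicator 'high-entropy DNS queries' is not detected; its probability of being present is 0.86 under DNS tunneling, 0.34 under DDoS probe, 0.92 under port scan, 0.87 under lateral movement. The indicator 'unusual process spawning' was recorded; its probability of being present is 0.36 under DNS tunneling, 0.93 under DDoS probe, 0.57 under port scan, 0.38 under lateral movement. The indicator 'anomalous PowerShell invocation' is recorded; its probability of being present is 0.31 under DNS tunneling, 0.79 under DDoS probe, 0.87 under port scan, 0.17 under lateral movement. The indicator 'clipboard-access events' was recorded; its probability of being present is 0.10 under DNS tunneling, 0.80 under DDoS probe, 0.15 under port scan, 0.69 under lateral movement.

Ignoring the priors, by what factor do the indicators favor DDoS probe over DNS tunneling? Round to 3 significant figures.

The Bayes factor is the ratio of the joint likelihoods of the indicator pattern under the two hypotheses (using 1 − P(present | H) for each absent indicator).
  DDoS probe: (1 − 0.34) × 0.93 × 0.79 × 0.80 = 0.38792
  DNS tunneling: (1 − 0.86) × 0.36 × 0.31 × 0.10 = 0.0015624
Bayes factor = 0.38792 / 0.0015624 ≈ 248

248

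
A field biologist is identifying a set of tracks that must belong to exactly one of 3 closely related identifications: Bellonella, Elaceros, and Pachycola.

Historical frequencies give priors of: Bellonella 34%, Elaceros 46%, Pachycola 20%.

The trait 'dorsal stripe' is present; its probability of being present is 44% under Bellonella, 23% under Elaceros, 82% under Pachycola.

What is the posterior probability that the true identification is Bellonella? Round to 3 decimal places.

0.357

For each hypothesis, the unnormalized posterior weight is prior × likelihood:
  Bellonella: 0.34 × 0.44 = 0.1496
  Elaceros: 0.46 × 0.23 = 0.1058
  Pachycola: 0.20 × 0.82 = 0.164
The unnormalized weights sum to 0.4194.
P(Bellonella | evidence) = 0.1496 / 0.4194 ≈ 0.357.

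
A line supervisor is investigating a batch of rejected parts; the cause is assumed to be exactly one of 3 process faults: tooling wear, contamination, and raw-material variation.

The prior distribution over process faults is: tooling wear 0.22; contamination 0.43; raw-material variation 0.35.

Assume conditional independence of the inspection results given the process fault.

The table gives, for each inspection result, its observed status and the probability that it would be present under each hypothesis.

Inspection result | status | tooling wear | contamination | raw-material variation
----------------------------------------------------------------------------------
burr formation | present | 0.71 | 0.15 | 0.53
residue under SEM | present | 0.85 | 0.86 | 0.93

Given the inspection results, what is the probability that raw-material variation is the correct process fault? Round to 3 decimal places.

By Bayes' rule with conditional independence, the unnormalized weight for each hypothesis is prior × ∏ likelihoods:
  tooling wear: 0.22 × 0.71 × 0.85 = 0.13277
  contamination: 0.43 × 0.15 × 0.86 = 0.05547
  raw-material variation: 0.35 × 0.53 × 0.93 = 0.17252
Marginal likelihood of the evidence = 0.36075.
P(raw-material variation | evidence) = 0.17252 / 0.36075 ≈ 0.478.

0.478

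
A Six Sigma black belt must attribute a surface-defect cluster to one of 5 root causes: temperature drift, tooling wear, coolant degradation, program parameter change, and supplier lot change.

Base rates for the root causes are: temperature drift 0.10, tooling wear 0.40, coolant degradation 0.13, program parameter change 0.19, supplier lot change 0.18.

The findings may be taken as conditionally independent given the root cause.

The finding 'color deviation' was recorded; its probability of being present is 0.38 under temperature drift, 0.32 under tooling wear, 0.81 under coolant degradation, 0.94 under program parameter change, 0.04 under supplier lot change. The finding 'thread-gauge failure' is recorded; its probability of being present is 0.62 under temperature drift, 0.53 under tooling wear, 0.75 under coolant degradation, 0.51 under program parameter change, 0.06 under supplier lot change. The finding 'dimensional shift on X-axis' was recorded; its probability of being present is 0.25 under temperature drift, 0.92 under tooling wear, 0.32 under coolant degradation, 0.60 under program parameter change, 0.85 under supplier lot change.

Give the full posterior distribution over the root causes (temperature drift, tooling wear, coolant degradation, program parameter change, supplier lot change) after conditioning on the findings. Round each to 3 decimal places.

0.040, 0.420, 0.170, 0.368, 0.002

For each hypothesis, the unnormalized posterior weight is prior × product of the finding likelihoods:
  temperature drift: 0.10 × 0.38 × 0.62 × 0.25 = 0.00589
  tooling wear: 0.40 × 0.32 × 0.53 × 0.92 = 0.062413
  coolant degradation: 0.13 × 0.81 × 0.75 × 0.32 = 0.025272
  program parameter change: 0.19 × 0.94 × 0.51 × 0.60 = 0.054652
  supplier lot change: 0.18 × 0.04 × 0.06 × 0.85 = 0.0003672
Normalizing constant Z = 0.00589 + 0.062413 + 0.025272 + 0.054652 + 0.0003672 = 0.14859.
P(temperature drift | evidence) = 0.00589 / 0.14859 ≈ 0.040
P(tooling wear | evidence) = 0.062413 / 0.14859 ≈ 0.420
P(coolant degradation | evidence) = 0.025272 / 0.14859 ≈ 0.170
P(program parameter change | evidence) = 0.054652 / 0.14859 ≈ 0.368
P(supplier lot change | evidence) = 0.0003672 / 0.14859 ≈ 0.002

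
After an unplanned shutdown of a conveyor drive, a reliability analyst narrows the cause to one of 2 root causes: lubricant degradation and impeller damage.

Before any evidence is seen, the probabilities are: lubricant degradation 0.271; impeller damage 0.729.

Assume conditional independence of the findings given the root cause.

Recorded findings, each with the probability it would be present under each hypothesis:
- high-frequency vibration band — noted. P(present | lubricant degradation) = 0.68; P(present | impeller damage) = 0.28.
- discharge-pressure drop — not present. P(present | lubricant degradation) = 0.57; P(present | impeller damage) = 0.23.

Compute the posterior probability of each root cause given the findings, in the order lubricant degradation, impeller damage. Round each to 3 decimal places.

By Bayes' rule with conditional independence, the unnormalized weight for each hypothesis is prior × ∏ likelihoods (using 1 − P(present | H) for each absent finding):
  lubricant degradation: 0.271 × 0.68 × (1 − 0.57) = 0.07924
  impeller damage: 0.729 × 0.28 × (1 − 0.23) = 0.15717
The unnormalized weights sum to 0.23641.
P(lubricant degradation | evidence) = 0.07924 / 0.23641 ≈ 0.335
P(impeller damage | evidence) = 0.15717 / 0.23641 ≈ 0.665

0.335, 0.665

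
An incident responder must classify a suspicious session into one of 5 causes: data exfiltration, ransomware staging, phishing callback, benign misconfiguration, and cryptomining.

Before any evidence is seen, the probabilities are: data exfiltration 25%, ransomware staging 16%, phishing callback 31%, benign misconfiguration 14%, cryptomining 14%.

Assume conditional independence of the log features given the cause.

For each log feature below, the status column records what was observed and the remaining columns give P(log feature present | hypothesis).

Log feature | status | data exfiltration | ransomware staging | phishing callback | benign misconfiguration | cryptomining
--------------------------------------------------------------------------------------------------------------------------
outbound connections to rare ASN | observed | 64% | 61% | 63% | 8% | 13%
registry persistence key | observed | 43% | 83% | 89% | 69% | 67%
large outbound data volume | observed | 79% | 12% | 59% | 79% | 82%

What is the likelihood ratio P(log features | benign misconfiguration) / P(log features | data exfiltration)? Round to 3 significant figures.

0.201

The Bayes factor is the ratio of the joint likelihoods of the log feature pattern under the two hypotheses.
  benign misconfiguration: 0.08 × 0.69 × 0.79 = 0.043608
  data exfiltration: 0.64 × 0.43 × 0.79 = 0.21741
Bayes factor = 0.043608 / 0.21741 ≈ 0.201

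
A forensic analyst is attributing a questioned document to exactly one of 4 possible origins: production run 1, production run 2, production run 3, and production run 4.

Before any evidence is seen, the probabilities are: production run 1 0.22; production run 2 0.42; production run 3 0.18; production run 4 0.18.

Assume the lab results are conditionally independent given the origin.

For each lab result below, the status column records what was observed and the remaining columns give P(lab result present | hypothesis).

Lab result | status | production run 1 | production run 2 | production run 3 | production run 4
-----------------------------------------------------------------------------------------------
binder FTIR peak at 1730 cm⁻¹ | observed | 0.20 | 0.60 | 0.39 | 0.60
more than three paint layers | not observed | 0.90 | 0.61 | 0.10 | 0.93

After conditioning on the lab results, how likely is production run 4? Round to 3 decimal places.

0.044

Multiply each prior by the joint likelihood of the lab result pattern (using 1 − P(present | H) for each absent lab result):
  production run 1: 0.22 × 0.20 × (1 − 0.90) = 0.0044
  production run 2: 0.42 × 0.60 × (1 − 0.61) = 0.09828
  production run 3: 0.18 × 0.39 × (1 − 0.10) = 0.06318
  production run 4: 0.18 × 0.60 × (1 − 0.93) = 0.00756
Normalizing constant Z = 0.0044 + 0.09828 + 0.06318 + 0.00756 = 0.17342.
P(production run 4 | evidence) = 0.00756 / 0.17342 ≈ 0.044.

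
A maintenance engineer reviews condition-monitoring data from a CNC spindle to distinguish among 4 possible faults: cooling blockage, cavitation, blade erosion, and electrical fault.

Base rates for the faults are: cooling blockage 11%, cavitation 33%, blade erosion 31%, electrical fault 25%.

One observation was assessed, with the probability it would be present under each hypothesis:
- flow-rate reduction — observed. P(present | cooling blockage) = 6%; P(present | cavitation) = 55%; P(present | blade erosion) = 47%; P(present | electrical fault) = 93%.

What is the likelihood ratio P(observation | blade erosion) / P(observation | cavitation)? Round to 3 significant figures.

The Bayes factor is the ratio of the two likelihoods.
  blade erosion: 0.47
  cavitation: 0.55
Bayes factor = 0.47 / 0.55 ≈ 0.855

0.855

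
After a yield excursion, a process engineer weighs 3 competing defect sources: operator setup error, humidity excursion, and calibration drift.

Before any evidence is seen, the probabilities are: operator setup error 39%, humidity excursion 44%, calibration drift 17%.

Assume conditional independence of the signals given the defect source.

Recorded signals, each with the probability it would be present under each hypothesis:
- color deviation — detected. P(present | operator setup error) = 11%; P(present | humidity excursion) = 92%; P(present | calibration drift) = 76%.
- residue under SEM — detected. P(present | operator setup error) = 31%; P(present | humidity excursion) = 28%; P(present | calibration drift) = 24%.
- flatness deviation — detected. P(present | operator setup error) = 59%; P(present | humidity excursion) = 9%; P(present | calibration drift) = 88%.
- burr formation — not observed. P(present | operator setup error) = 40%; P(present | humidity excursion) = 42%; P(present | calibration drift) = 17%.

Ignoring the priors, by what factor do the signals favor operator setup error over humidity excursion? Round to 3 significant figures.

Take the product of per-signal likelihoods under each hypothesis (using 1 − P(present | H) for each absent signal), then divide.
  operator setup error: 0.11 × 0.31 × 0.59 × (1 − 0.40) = 0.012071
  humidity excursion: 0.92 × 0.28 × 0.09 × (1 − 0.42) = 0.013447
Bayes factor = 0.012071 / 0.013447 ≈ 0.898

0.898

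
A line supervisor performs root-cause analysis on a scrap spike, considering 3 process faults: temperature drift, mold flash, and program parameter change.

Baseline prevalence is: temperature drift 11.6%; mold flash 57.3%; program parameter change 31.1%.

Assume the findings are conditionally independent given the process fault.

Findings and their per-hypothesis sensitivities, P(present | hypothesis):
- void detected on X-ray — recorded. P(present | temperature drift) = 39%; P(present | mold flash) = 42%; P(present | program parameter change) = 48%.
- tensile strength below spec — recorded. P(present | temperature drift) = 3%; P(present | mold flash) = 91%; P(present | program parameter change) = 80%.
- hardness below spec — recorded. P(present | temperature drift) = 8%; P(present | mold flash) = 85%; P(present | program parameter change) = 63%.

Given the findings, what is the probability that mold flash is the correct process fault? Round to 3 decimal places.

By Bayes' rule with conditional independence, the unnormalized weight for each hypothesis is prior × ∏ likelihoods:
  temperature drift: 0.116 × 0.39 × 0.03 × 0.08 = 0.00010858
  mold flash: 0.573 × 0.42 × 0.91 × 0.85 = 0.18615
  program parameter change: 0.311 × 0.48 × 0.80 × 0.63 = 0.075237
Normalizing constant Z = 0.00010858 + 0.18615 + 0.075237 = 0.2615.
P(mold flash | evidence) = 0.18615 / 0.2615 ≈ 0.712.

0.712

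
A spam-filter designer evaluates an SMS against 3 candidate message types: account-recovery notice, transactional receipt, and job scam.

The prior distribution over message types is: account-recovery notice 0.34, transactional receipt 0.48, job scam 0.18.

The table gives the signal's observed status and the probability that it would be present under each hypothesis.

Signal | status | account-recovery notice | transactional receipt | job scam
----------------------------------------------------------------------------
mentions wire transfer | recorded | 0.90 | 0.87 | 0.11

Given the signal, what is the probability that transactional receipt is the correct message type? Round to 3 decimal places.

0.562

For each hypothesis, the unnormalized posterior weight is prior × likelihood:
  account-recovery notice: 0.34 × 0.90 = 0.306
  transactional receipt: 0.48 × 0.87 = 0.4176
  job scam: 0.18 × 0.11 = 0.0198
Marginal likelihood of the evidence = 0.7434.
P(transactional receipt | evidence) = 0.4176 / 0.7434 ≈ 0.562.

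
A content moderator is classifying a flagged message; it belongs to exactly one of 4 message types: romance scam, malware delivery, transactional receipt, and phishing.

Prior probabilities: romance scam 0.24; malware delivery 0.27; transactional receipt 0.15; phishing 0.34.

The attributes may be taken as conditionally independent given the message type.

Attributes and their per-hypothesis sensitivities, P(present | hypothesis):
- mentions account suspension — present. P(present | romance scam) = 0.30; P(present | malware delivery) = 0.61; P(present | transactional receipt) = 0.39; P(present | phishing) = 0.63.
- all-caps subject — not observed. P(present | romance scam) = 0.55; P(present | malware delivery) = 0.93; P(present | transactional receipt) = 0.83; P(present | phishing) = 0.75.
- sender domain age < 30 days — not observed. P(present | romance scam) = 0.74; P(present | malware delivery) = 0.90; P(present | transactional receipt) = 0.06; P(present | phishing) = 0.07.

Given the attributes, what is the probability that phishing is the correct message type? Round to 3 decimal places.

Multiply each prior by the joint likelihood of the attribute pattern (using 1 − P(present | H) for each absent attribute):
  romance scam: 0.24 × 0.30 × (1 − 0.55) × (1 − 0.74) = 0.008424
  malware delivery: 0.27 × 0.61 × (1 − 0.93) × (1 − 0.90) = 0.0011529
  transactional receipt: 0.15 × 0.39 × (1 − 0.83) × (1 − 0.06) = 0.0093483
  phishing: 0.34 × 0.63 × (1 − 0.75) × (1 − 0.07) = 0.049802
Normalizing constant Z = 0.008424 + 0.0011529 + 0.0093483 + 0.049802 = 0.068727.
P(phishing | evidence) = 0.049802 / 0.068727 ≈ 0.725.

0.725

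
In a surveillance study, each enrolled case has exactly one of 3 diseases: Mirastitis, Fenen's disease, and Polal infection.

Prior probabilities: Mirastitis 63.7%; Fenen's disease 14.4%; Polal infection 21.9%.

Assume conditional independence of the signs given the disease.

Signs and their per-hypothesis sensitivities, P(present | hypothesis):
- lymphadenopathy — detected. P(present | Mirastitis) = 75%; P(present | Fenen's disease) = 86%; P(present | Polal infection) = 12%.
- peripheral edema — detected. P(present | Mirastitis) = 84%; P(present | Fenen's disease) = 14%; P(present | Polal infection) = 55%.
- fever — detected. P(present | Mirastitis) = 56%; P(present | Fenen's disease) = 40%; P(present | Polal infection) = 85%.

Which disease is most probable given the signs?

Multiply each prior by the joint likelihood of the sign pattern:
  Mirastitis: 0.637 × 0.75 × 0.84 × 0.56 = 0.22473
  Fenen's disease: 0.144 × 0.86 × 0.14 × 0.40 = 0.006935
  Polal infection: 0.219 × 0.12 × 0.55 × 0.85 = 0.012286
Normalizing constant Z = 0.22473 + 0.006935 + 0.012286 = 0.24395.
P(Mirastitis | evidence) ≈ 0.22473 / 0.24395 ≈ 0.921
P(Fenen's disease | evidence) ≈ 0.006935 / 0.24395 ≈ 0.028
P(Polal infection | evidence) ≈ 0.012286 / 0.24395 ≈ 0.050
The largest is 0.921, so Mirastitis is most probable.

Mirastitis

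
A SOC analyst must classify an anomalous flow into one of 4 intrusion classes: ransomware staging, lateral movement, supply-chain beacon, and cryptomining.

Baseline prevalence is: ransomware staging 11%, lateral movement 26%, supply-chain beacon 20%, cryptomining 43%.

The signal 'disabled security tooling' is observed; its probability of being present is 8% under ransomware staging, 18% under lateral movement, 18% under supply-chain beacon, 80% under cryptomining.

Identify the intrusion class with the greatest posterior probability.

Multiply each prior by the likelihood of the signal:
  ransomware staging: 0.11 × 0.08 = 0.0088
  lateral movement: 0.26 × 0.18 = 0.0468
  supply-chain beacon: 0.20 × 0.18 = 0.036
  cryptomining: 0.43 × 0.80 = 0.344
The unnormalized weights sum to 0.4356.
P(ransomware staging | evidence) ≈ 0.0088 / 0.4356 ≈ 0.020
P(lateral movement | evidence) ≈ 0.0468 / 0.4356 ≈ 0.107
P(supply-chain beacon | evidence) ≈ 0.036 / 0.4356 ≈ 0.083
P(cryptomining | evidence) ≈ 0.344 / 0.4356 ≈ 0.790
The largest is 0.790, so cryptomining is most probable.

cryptomining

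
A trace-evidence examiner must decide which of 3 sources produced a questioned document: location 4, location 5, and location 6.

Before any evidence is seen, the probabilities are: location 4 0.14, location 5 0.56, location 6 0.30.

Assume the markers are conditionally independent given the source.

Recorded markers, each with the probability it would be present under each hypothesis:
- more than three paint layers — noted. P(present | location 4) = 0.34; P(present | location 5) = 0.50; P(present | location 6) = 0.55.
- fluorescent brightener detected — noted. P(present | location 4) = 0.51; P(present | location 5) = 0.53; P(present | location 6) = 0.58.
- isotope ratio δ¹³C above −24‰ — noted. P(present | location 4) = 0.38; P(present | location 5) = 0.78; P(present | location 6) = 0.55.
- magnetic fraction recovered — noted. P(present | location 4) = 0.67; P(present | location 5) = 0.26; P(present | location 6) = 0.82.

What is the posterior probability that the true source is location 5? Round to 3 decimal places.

0.379

Multiply each prior by the joint likelihood of the marker pattern:
  location 4: 0.14 × 0.34 × 0.51 × 0.38 × 0.67 = 0.0061807
  location 5: 0.56 × 0.50 × 0.53 × 0.78 × 0.26 = 0.030096
  location 6: 0.30 × 0.55 × 0.58 × 0.55 × 0.82 = 0.043161
The unnormalized weights sum to 0.079437.
P(location 5 | evidence) = 0.030096 / 0.079437 ≈ 0.379.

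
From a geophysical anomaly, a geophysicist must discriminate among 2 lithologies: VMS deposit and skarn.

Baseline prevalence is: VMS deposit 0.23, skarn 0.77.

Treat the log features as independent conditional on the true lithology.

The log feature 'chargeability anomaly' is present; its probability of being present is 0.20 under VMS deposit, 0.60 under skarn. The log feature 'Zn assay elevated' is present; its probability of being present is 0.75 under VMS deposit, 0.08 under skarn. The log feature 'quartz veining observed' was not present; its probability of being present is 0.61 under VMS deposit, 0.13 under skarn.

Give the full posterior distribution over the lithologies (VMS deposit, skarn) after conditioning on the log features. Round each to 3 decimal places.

0.295, 0.705

For each hypothesis, the unnormalized posterior weight is prior × product of the log feature likelihoods (using 1 − P(present | H) for each absent log feature):
  VMS deposit: 0.23 × 0.20 × 0.75 × (1 − 0.61) = 0.013455
  skarn: 0.77 × 0.60 × 0.08 × (1 − 0.13) = 0.032155
Marginal likelihood of the evidence = 0.04561.
P(VMS deposit | evidence) = 0.013455 / 0.04561 ≈ 0.295
P(skarn | evidence) = 0.032155 / 0.04561 ≈ 0.705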